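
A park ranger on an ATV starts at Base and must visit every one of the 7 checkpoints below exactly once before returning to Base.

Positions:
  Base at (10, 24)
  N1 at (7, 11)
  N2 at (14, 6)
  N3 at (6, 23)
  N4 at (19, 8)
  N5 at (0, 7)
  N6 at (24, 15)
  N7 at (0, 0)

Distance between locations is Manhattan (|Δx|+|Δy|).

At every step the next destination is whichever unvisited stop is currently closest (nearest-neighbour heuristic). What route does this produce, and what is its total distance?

Base → [N3:5 / N1:16 / N2:22 / N6:23 / N4:25 / N5:27 / N7:34] → N3 (5)
N3 → [N1:13 / N5:22 / N2:25 / N6:26 / N4:28 / N7:29] → N1 (13)
N1 → [N5:11 / N2:12 / N4:15 / N7:18 / N6:21] → N5 (11)
N5 → [N7:7 / N2:15 / N4:20 / N6:32] → N7 (7)
N7 → [N2:20 / N4:27 / N6:39] → N2 (20)
N2 → [N4:7 / N6:19] → N4 (7)
N4 → [N6:12] → N6 (12)
Return N6→Base: 23.
Total = 5 + 13 + 11 + 7 + 20 + 7 + 12 + 23 = 98.

Total distance 98 via the nearest-neighbour route Base → N3 → N1 → N5 → N7 → N2 → N4 → N6 → Base.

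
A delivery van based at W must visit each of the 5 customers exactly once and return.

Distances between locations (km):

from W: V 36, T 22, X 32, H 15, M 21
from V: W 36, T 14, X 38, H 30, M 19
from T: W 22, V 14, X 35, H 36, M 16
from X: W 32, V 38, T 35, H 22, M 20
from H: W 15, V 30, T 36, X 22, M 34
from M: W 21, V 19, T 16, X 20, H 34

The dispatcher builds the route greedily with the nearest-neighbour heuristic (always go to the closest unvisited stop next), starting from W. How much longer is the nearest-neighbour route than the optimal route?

Excess over optimum: 11 km.

From W: H=15, M=21, T=22, X=32, V=36 → choose H (15).
From H: X=22, V=30, M=34, T=36 → choose X (22).
From X: M=20, T=35, V=38 → choose M (20).
From M: T=16, V=19 → choose T (16).
From T: V=14 → choose V (14).
NN route W → H → X → M → T → V → W costs 123.
Optimal: W → T → V → M → X → H → W costs 112 (by enumerating all 60 distinct tours).
Excess = 123 − 112 = 11.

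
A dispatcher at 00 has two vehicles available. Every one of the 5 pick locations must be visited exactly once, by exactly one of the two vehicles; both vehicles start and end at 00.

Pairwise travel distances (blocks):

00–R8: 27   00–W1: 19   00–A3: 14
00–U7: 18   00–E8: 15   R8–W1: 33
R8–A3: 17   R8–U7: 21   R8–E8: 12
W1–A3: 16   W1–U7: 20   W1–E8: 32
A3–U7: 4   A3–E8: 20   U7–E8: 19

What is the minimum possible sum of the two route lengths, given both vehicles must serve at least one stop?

Check every non-empty split of the stops between the two vehicles; for each half take its own optimal tour:
  {R8} + {W1, A3, U7, E8}: 54 + 73 = 127
  {W1} + {R8, A3, U7, E8}: 38 + 66 = 104
  {R8, W1} + {A3, U7, E8}: 79 + 52 = 131
  {A3} + {R8, W1, U7, E8}: 28 + 87 = 115
  {R8, A3} + {W1, U7, E8}: 58 + 73 = 131
  {W1, A3} + {R8, U7, E8}: 49 + 66 = 115
  … (15 splits in total)
Best: vehicle 1 00 → W1 → 00 = 38; vehicle 2 00 → A3 → U7 → R8 → E8 → 00 = 66; combined 104.

Minimum combined distance: 104 blocks.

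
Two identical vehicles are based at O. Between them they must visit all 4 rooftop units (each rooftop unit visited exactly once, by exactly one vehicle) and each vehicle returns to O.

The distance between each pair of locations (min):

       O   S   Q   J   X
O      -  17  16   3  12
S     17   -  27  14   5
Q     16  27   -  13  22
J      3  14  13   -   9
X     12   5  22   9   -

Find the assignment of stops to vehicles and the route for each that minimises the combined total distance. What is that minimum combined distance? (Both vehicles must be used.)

66 min — the smallest possible combined total.

Check every non-empty split of the stops between the two vehicles; for each half take its own optimal tour:
  {S} + {Q, J, X}: 34 + 50 = 84
  {Q} + {S, J, X}: 32 + 34 = 66
  {S, Q} + {J, X}: 60 + 24 = 84
  {J} + {S, Q, X}: 6 + 60 = 66
  {S, J} + {Q, X}: 34 + 50 = 84
  {Q, J} + {S, X}: 32 + 34 = 66
  … (7 splits in total)
Best: vehicle 1 O → Q → O = 32; vehicle 2 O → S → X → J → O = 34; combined 66.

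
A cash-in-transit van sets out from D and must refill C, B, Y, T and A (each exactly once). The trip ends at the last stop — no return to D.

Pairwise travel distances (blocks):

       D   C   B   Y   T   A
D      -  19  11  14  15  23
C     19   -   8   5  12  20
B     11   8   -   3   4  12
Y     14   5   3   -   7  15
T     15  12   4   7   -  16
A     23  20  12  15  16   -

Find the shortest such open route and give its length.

Minimum one-way distance = 47 blocks.

There are 5! = 120 possible orderings.
D - C - B - Y - T - A: 19+8+3+7+16 = 53
D - C - B - Y - A - T: 19+8+3+15+16 = 61
D - C - B - T - Y - A: 19+8+4+7+15 = 53
D - C - B - T - A - Y: 19+8+4+16+15 = 62
D - C - B - A - Y - T: 19+8+12+15+7 = 61
D - C - B - A - T - Y: 19+8+12+16+7 = 62
D - C - Y - B - T - A: 19+5+3+4+16 = 47
D - C - Y - B - A - T: 19+5+3+12+16 = 55
D - C - Y - T - B - A: 19+5+7+4+12 = 47
D - C - Y - T - A - B: 19+5+7+16+12 = 59
D - C - Y - A - B - T: 19+5+15+12+4 = 55
D - C - Y - A - T - B: 19+5+15+16+4 = 59
D - C - T - B - Y - A: 19+12+4+3+15 = 53
D - C - T - B - A - Y: 19+12+4+12+15 = 62
… (106 more)
The minimum is 47.
One shortest path: D → C → Y → B → T → A.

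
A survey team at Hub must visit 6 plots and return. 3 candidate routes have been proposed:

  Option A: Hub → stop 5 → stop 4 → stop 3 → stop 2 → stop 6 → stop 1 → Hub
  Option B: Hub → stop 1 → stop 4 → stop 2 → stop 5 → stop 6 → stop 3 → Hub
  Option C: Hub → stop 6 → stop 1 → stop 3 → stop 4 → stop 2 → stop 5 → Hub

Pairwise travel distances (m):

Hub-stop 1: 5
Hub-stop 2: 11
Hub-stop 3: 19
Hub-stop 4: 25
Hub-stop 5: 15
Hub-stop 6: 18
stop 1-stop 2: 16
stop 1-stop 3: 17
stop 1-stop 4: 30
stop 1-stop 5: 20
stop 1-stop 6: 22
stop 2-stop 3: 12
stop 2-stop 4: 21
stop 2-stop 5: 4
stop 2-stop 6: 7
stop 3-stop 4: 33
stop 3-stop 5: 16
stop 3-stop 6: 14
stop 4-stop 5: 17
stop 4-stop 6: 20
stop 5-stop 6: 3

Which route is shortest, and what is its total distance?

Option A: 15 + 17 + 33 + 12 + 7 + 22 + 5 = 111
Option B: 5 + 30 + 21 + 4 + 3 + 14 + 19 = 96
Option C: 18 + 22 + 17 + 33 + 21 + 4 + 15 = 130

Shortest is Option B, total 96 m.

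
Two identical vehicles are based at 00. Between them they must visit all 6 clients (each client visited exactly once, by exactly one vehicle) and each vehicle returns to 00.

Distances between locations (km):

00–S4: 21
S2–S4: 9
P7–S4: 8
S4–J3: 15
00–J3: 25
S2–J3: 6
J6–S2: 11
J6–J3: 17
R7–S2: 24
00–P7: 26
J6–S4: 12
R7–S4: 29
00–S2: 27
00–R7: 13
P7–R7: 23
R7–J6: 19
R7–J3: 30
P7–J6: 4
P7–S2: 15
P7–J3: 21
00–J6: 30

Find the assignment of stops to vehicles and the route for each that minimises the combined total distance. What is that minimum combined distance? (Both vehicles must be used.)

101 km — the smallest possible combined total.

There are 2^5 − 1 = 31 ways to divide the 6 stops into two non-empty groups. For each, the best each vehicle can do is its own shortest tour through its group:
  {P7} + {R7, J6, S2, S4, J3}: 52 + 84 = 136
  {R7} + {P7, J6, S2, S4, J3}: 26 + 75 = 101
  {P7, R7} + {J6, S2, S4, J3}: 62 + 75 = 137
  {J6} + {P7, R7, S2, S4, J3}: 60 + 84 = 144
  {P7, J6} + {R7, S2, S4, J3}: 60 + 79 = 139
  {R7, J6} + {P7, S2, S4, J3}: 62 + 74 = 136
  … (31 splits in total)
Best: vehicle 1 00 → R7 → 00 = 26; vehicle 2 00 → S4 → P7 → J6 → S2 → J3 → 00 = 75; combined 101.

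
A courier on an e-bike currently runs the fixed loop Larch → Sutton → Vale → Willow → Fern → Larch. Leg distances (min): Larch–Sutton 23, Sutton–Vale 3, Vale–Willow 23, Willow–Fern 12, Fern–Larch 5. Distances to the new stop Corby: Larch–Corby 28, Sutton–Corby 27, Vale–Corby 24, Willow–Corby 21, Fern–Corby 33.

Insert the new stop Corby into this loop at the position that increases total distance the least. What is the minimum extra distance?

Insertion cost between consecutive stops i–j is d(i,Corby) + d(Corby,j) − d(i,j):
  between Larch and Sutton: 28 + 27 − 23 = 32
  between Sutton and Vale: 27 + 24 − 3 = 48
  between Vale and Willow: 24 + 21 − 23 = 22
  between Willow and Fern: 21 + 33 − 12 = 42
  between Fern and Larch: 33 + 28 − 5 = 56
Cheapest insertion is between Vale and Willow, adding 22.
New total = 66 + 22 = 88.

Minimum extra distance: 22 min, inserting Corby between Vale and Willow.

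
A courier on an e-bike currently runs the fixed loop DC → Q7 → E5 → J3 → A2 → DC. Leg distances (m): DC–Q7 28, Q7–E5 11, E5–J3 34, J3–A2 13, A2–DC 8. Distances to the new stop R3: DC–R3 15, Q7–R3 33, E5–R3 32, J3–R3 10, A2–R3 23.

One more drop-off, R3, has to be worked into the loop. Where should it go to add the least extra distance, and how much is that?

Insertion cost between consecutive stops i–j is d(i,R3) + d(R3,j) − d(i,j):
  between DC and Q7: 15 + 33 − 28 = 20
  between Q7 and E5: 33 + 32 − 11 = 54
  between E5 and J3: 32 + 10 − 34 = 8
  between J3 and A2: 10 + 23 − 13 = 20
  between A2 and DC: 23 + 15 − 8 = 30
Cheapest insertion is between E5 and J3, adding 8.
New total = 94 + 8 = 102.

Adding 8 m by placing R3 on the E5–J3 leg.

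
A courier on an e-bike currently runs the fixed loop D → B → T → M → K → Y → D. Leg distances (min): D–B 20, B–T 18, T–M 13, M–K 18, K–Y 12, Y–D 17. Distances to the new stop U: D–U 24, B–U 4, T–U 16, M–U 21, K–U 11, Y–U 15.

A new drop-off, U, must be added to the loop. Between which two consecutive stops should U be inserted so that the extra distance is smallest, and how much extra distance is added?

Insertion cost between consecutive stops i–j is d(i,U) + d(U,j) − d(i,j):
  between D and B: 24 + 4 − 20 = 8
  between B and T: 4 + 16 − 18 = 2
  between T and M: 16 + 21 − 13 = 24
  between M and K: 21 + 11 − 18 = 14
  between K and Y: 11 + 15 − 12 = 14
  between Y and D: 15 + 24 − 17 = 22
Cheapest insertion is between B and T, adding 2.
New total = 98 + 2 = 100.

Minimum extra distance: 2 min, inserting U between B and T.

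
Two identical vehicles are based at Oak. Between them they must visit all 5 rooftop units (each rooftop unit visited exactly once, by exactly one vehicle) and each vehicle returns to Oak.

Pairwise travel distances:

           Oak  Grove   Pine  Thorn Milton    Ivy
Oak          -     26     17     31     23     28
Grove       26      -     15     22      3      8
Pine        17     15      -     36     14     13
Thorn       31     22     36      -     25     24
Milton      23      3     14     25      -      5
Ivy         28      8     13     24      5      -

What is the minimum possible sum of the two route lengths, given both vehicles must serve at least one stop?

123 — the smallest possible combined total.

Check every non-empty split of the stops between the two vehicles; for each half take its own optimal tour:
  {Grove} + {Pine, Thorn, Milton, Ivy}: 52 + 91 = 143
  {Pine} + {Grove, Thorn, Milton, Ivy}: 34 + 89 = 123
  {Grove, Pine} + {Thorn, Milton, Ivy}: 58 + 83 = 141
  {Thorn} + {Grove, Pine, Milton, Ivy}: 62 + 64 = 126
  {Grove, Thorn} + {Pine, Milton, Ivy}: 79 + 58 = 137
  {Pine, Thorn} + {Grove, Milton, Ivy}: 84 + 62 = 146
  … (15 splits in total)
Best: vehicle 1 Oak → Pine → Oak = 34; vehicle 2 Oak → Grove → Milton → Ivy → Thorn → Oak = 89; combined 123.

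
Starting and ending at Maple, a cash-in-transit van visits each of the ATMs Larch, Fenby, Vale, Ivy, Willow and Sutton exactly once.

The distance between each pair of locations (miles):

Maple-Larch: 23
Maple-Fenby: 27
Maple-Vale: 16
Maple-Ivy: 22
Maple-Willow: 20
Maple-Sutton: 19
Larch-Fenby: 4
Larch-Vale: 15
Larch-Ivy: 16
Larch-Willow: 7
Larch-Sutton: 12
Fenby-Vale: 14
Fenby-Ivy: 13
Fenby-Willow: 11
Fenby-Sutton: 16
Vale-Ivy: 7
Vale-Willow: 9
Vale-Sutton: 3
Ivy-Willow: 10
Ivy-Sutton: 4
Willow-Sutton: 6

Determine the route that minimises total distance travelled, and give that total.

Shortest round trip = 67 miles.

Maple-Larch-Fenby-Vale-Ivy-Willow-Sutton-Maple: 23+4+14+7+10+6+19 = 83
Maple-Larch-Fenby-Vale-Ivy-Sutton-Willow-Maple: 23+4+14+7+4+6+20 = 78
Maple-Larch-Fenby-Vale-Willow-Ivy-Sutton-Maple: 23+4+14+9+10+4+19 = 83
Maple-Larch-Fenby-Vale-Willow-Sutton-Ivy-Maple: 23+4+14+9+6+4+22 = 82
Maple-Larch-Fenby-Vale-Sutton-Ivy-Willow-Maple: 23+4+14+3+4+10+20 = 78
Maple-Larch-Fenby-Vale-Sutton-Willow-Ivy-Maple: 23+4+14+3+6+10+22 = 82
Maple-Larch-Fenby-Ivy-Vale-Willow-Sutton-Maple: 23+4+13+7+9+6+19 = 81
Maple-Larch-Fenby-Ivy-Vale-Sutton-Willow-Maple: 23+4+13+7+3+6+20 = 76
… (352 more)
Maple-Vale-Sutton-Ivy-Fenby-Larch-Willow-Maple: 16+3+4+13+4+7+20 = 67  ← best
The minimum is 67.
One optimal route: Maple → Vale → Sutton → Ivy → Fenby → Larch → Willow → Maple (or its reverse).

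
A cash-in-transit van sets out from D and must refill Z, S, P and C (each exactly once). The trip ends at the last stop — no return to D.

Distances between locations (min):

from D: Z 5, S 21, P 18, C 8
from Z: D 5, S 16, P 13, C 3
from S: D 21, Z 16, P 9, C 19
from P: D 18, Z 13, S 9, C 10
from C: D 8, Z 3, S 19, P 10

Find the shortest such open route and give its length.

There are 4! = 24 possible orderings.
D→Z→S→P→C: 5+16+9+10 = 40
D→Z→S→C→P: 5+16+19+10 = 50
D→Z→P→S→C: 5+13+9+19 = 46
D→Z→P→C→S: 5+13+10+19 = 47
D→Z→C→S→P: 5+3+19+9 = 36
D→Z→C→P→S: 5+3+10+9 = 27
D→S→Z→P→C: 21+16+13+10 = 60
D→S→Z→C→P: 21+16+3+10 = 50
D→S→P→Z→C: 21+9+13+3 = 46
D→S→P→C→Z: 21+9+10+3 = 43
D→S→C→Z→P: 21+19+3+13 = 56
D→S→C→P→Z: 21+19+10+13 = 63
D→P→Z→S→C: 18+13+16+19 = 66
D→P→Z→C→S: 18+13+3+19 = 53
… (10 more)
The minimum is 27.
One shortest path: D → Z → C → P → S.

Minimum one-way distance = 27 min.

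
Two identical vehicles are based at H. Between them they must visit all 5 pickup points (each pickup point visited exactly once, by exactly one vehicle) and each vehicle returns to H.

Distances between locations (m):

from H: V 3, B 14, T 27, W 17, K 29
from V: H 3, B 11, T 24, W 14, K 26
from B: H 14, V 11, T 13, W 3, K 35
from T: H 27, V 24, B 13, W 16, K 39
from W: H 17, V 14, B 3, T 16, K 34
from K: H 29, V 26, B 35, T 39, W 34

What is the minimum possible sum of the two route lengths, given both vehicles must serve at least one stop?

Try each way of splitting the stops between the two vehicles (each non-empty) and, for each split, find the best tour for each vehicle:
  {V} + {B, T, W, K}: 6 + 101 = 107
  {B} + {V, T, W, K}: 28 + 101 = 129
  {V, B} + {T, W, K}: 28 + 101 = 129
  {T} + {V, B, W, K}: 54 + 80 = 134
  {V, T} + {B, W, K}: 54 + 80 = 134
  {B, T} + {V, W, K}: 54 + 80 = 134
  … (15 splits in total)
Best: vehicle 1 H → V → H = 6; vehicle 2 H → B → W → T → K → H = 101; combined 107.

Minimum combined distance: 107 m.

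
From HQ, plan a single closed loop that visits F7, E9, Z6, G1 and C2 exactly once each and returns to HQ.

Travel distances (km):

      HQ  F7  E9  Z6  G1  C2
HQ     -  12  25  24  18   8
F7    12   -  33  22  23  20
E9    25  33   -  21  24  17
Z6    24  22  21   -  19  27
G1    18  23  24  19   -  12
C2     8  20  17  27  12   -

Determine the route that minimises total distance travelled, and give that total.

With 5 stops there are 5!/2 = 60 distinct round trips (a route and its reverse cost the same).
HQ→F7→E9→Z6→G1→C2→HQ: 12+33+21+19+12+8 = 105
HQ→F7→E9→Z6→C2→G1→HQ: 12+33+21+27+12+18 = 123
HQ→F7→E9→G1→Z6→C2→HQ: 12+33+24+19+27+8 = 123
HQ→F7→E9→G1→C2→Z6→HQ: 12+33+24+12+27+24 = 132
HQ→F7→E9→C2→Z6→G1→HQ: 12+33+17+27+19+18 = 126
HQ→F7→E9→C2→G1→Z6→HQ: 12+33+17+12+19+24 = 117
HQ→F7→Z6→E9→G1→C2→HQ: 12+22+21+24+12+8 = 99
HQ→F7→Z6→E9→C2→G1→HQ: 12+22+21+17+12+18 = 102
HQ→F7→Z6→G1→E9→C2→HQ: 12+22+19+24+17+8 = 102
HQ→F7→Z6→G1→C2→E9→HQ: 12+22+19+12+17+25 = 107
HQ→F7→Z6→C2→E9→G1→HQ: 12+22+27+17+24+18 = 120
HQ→F7→Z6→C2→G1→E9→HQ: 12+22+27+12+24+25 = 122
HQ→F7→G1→E9→Z6→C2→HQ: 12+23+24+21+27+8 = 115
HQ→F7→G1→E9→C2→Z6→HQ: 12+23+24+17+27+24 = 127
… (46 more)
The minimum is 99.
One optimal route: HQ → F7 → Z6 → E9 → G1 → C2 → HQ (or its reverse).

Shortest round trip = 99 km.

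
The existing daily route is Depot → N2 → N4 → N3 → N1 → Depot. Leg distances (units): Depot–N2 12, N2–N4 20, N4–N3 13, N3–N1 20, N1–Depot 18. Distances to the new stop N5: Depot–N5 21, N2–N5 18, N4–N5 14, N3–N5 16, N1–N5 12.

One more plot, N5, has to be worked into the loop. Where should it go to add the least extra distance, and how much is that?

Minimum extra distance: 8, inserting N5 between N3 and N1.

Insertion cost between consecutive stops i–j is d(i,N5) + d(N5,j) − d(i,j):
  between Depot and N2: 21 + 18 − 12 = 27
  between N2 and N4: 18 + 14 − 20 = 12
  between N4 and N3: 14 + 16 − 13 = 17
  between N3 and N1: 16 + 12 − 20 = 8
  between N1 and Depot: 12 + 21 − 18 = 15
Cheapest insertion is between N3 and N1, adding 8.
New total = 83 + 8 = 91.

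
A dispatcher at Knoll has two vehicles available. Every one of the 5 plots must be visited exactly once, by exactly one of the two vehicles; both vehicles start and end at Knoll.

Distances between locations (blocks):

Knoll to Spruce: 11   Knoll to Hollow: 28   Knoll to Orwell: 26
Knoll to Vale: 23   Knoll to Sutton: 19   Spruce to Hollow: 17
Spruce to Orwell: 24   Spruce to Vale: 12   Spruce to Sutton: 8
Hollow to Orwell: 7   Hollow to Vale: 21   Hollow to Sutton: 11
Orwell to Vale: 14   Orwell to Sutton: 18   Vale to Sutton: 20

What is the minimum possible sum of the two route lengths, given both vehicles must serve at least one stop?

Minimum combined distance: 96 blocks.

Try each way of splitting the stops between the two vehicles (each non-empty) and, for each split, find the best tour for each vehicle:
  {Spruce} + {Hollow, Orwell, Vale, Sutton}: 22 + 74 = 96
  {Hollow} + {Spruce, Orwell, Vale, Sutton}: 56 + 74 = 130
  {Spruce, Hollow} + {Orwell, Vale, Sutton}: 56 + 74 = 130
  {Orwell} + {Spruce, Hollow, Vale, Sutton}: 52 + 74 = 126
  {Spruce, Orwell} + {Hollow, Vale, Sutton}: 61 + 74 = 135
  {Hollow, Orwell} + {Spruce, Vale, Sutton}: 61 + 62 = 123
  … (15 splits in total)
Best: vehicle 1 Knoll → Spruce → Knoll = 22; vehicle 2 Knoll → Vale → Orwell → Hollow → Sutton → Knoll = 74; combined 96.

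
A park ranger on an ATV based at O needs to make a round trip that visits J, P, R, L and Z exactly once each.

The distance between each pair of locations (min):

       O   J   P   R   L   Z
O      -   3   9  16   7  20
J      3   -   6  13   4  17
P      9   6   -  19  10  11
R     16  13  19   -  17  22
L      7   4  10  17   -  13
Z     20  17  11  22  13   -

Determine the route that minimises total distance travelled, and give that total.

O-J-P-R-L-Z-O: 3+6+19+17+13+20 = 78
O-J-P-R-Z-L-O: 3+6+19+22+13+7 = 70
O-J-P-L-R-Z-O: 3+6+10+17+22+20 = 78
O-J-P-L-Z-R-O: 3+6+10+13+22+16 = 70
O-J-P-Z-R-L-O: 3+6+11+22+17+7 = 66
O-J-P-Z-L-R-O: 3+6+11+13+17+16 = 66
O-J-R-P-L-Z-O: 3+13+19+10+13+20 = 78
O-J-R-P-Z-L-O: 3+13+19+11+13+7 = 66
O-J-R-L-P-Z-O: 3+13+17+10+11+20 = 74
O-J-R-L-Z-P-O: 3+13+17+13+11+9 = 66
O-J-R-Z-P-L-O: 3+13+22+11+10+7 = 66
O-J-R-Z-L-P-O: 3+13+22+13+10+9 = 70
O-J-L-P-R-Z-O: 3+4+10+19+22+20 = 78
O-J-L-P-Z-R-O: 3+4+10+11+22+16 = 66
… (46 more)
The minimum is 66.
One optimal route: O → J → P → Z → R → L → O (or its reverse).

Minimum total distance: 66 min.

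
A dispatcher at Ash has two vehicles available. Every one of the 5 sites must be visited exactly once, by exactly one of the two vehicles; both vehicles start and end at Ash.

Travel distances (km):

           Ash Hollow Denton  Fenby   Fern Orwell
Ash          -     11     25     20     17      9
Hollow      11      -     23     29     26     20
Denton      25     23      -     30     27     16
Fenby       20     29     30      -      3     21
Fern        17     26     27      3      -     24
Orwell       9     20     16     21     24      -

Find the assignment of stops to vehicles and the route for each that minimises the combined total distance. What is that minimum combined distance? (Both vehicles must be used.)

97 km — the smallest possible combined total.

Try each way of splitting the stops between the two vehicles (each non-empty) and, for each split, find the best tour for each vehicle:
  {Hollow} + {Denton, Fenby, Fern, Orwell}: 22 + 75 = 97
  {Denton} + {Hollow, Fenby, Fern, Orwell}: 50 + 70 = 120
  {Hollow, Denton} + {Fenby, Fern, Orwell}: 59 + 50 = 109
  {Fenby} + {Hollow, Denton, Fern, Orwell}: 40 + 89 = 129
  {Hollow, Fenby} + {Denton, Fern, Orwell}: 60 + 69 = 129
  {Denton, Fenby} + {Hollow, Fern, Orwell}: 75 + 70 = 145
  … (15 splits in total)
Best: vehicle 1 Ash → Hollow → Ash = 22; vehicle 2 Ash → Fenby → Fern → Denton → Orwell → Ash = 75; combined 97.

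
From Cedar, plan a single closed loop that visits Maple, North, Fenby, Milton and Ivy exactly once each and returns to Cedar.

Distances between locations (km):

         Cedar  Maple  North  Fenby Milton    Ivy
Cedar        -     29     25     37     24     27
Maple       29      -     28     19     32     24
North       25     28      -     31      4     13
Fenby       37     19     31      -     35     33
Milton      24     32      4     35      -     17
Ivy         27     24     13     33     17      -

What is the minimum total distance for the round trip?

121 km — the shortest possible round trip.

With 5 stops there are 5!/2 = 60 distinct round trips (a route and its reverse cost the same).
Cedar-Maple-North-Fenby-Milton-Ivy-Cedar: 29+28+31+35+17+27 = 167
Cedar-Maple-North-Fenby-Ivy-Milton-Cedar: 29+28+31+33+17+24 = 162
Cedar-Maple-North-Milton-Fenby-Ivy-Cedar: 29+28+4+35+33+27 = 156
Cedar-Maple-North-Milton-Ivy-Fenby-Cedar: 29+28+4+17+33+37 = 148
Cedar-Maple-North-Ivy-Fenby-Milton-Cedar: 29+28+13+33+35+24 = 162
Cedar-Maple-North-Ivy-Milton-Fenby-Cedar: 29+28+13+17+35+37 = 159
Cedar-Maple-Fenby-North-Milton-Ivy-Cedar: 29+19+31+4+17+27 = 127
Cedar-Maple-Fenby-North-Ivy-Milton-Cedar: 29+19+31+13+17+24 = 133
Cedar-Maple-Fenby-Milton-North-Ivy-Cedar: 29+19+35+4+13+27 = 127
Cedar-Maple-Fenby-Milton-Ivy-North-Cedar: 29+19+35+17+13+25 = 138
Cedar-Maple-Fenby-Ivy-North-Milton-Cedar: 29+19+33+13+4+24 = 122
Cedar-Maple-Fenby-Ivy-Milton-North-Cedar: 29+19+33+17+4+25 = 127
Cedar-Maple-Milton-North-Fenby-Ivy-Cedar: 29+32+4+31+33+27 = 156
Cedar-Maple-Milton-North-Ivy-Fenby-Cedar: 29+32+4+13+33+37 = 148
… (46 more)
Cedar-Fenby-Maple-Ivy-North-Milton-Cedar: 37+19+24+13+4+24 = 121  ← best
The minimum is 121.
One optimal route: Cedar → Fenby → Maple → Ivy → North → Milton → Cedar (or its reverse).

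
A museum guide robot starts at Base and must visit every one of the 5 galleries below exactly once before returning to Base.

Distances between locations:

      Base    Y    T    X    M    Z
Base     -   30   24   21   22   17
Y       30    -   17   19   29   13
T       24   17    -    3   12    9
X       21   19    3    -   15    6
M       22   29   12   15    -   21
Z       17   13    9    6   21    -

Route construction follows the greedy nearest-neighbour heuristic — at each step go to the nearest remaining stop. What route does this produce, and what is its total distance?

97 along Base → Z → X → T → M → Y → Base.

Base → [Z:17 / X:21 / M:22 / T:24 / Y:30] → Z (17)
Z → [X:6 / T:9 / Y:13 / M:21] → X (6)
X → [T:3 / M:15 / Y:19] → T (3)
T → [M:12 / Y:17] → M (12)
M → [Y:29] → Y (29)
Return Y→Base: 30.
Total = 17 + 6 + 3 + 12 + 29 + 30 = 97.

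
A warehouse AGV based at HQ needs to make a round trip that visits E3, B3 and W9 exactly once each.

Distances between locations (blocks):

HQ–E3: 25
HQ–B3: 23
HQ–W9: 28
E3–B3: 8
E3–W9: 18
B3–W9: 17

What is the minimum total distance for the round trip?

Shortest round trip = 77 blocks.

With 3 stops there are 3!/2 = 3 distinct round trips (a route and its reverse cost the same).
HQ → E3 → B3 → W9 → HQ: 25+8+17+28 = 78
HQ → E3 → W9 → B3 → HQ: 25+18+17+23 = 83
HQ → B3 → E3 → W9 → HQ: 23+8+18+28 = 77
The minimum is 77.
One optimal route: HQ → B3 → E3 → W9 → HQ (or its reverse).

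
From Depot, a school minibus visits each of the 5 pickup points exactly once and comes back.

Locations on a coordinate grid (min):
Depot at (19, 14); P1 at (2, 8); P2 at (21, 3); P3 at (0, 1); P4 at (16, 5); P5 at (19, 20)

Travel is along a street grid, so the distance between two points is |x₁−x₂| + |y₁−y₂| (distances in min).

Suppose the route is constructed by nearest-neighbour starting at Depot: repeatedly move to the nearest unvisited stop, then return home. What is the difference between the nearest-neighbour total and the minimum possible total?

From Depot: P5=6, P4=12, P2=13, P1=23, P3=32 → choose P5 (6).
From P5: P4=18, P2=19, P1=29, P3=38 → choose P4 (18).
From P4: P2=7, P1=17, P3=20 → choose P2 (7).
From P2: P3=23, P1=24 → choose P3 (23).
From P3: P1=9 → choose P1 (9).
NN route Depot → P5 → P4 → P2 → P3 → P1 → Depot costs 86.
Optimal: Depot → P1 → P3 → P4 → P2 → P5 → Depot costs 84 (by enumerating all 60 distinct tours).
Excess = 86 − 84 = 2.

Excess over optimum: 2 min.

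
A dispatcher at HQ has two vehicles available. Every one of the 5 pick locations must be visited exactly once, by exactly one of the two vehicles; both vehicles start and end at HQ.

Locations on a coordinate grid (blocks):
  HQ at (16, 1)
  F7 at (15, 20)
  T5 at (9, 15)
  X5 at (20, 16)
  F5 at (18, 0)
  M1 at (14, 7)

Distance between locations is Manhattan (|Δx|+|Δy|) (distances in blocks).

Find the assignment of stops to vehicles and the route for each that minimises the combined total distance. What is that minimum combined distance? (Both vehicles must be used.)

Minimum combined distance: 66 blocks.

Try each way of splitting the stops between the two vehicles (each non-empty) and, for each split, find the best tour for each vehicle:
  {F7} + {T5, X5, F5, M1}: 40 + 54 = 94
  {T5} + {F7, X5, F5, M1}: 42 + 52 = 94
  {F7, T5} + {X5, F5, M1}: 52 + 44 = 96
  {X5} + {F7, T5, F5, M1}: 38 + 58 = 96
  {F7, X5} + {T5, F5, M1}: 48 + 48 = 96
  {T5, X5} + {F7, F5, M1}: 52 + 48 = 100
  … (15 splits in total)
  {F5} + {F7, T5, X5, M1}: 6 + 60 = 66  ← best
Best: vehicle 1 HQ → F5 → HQ = 6; vehicle 2 HQ → X5 → F7 → T5 → M1 → HQ = 60; combined 66.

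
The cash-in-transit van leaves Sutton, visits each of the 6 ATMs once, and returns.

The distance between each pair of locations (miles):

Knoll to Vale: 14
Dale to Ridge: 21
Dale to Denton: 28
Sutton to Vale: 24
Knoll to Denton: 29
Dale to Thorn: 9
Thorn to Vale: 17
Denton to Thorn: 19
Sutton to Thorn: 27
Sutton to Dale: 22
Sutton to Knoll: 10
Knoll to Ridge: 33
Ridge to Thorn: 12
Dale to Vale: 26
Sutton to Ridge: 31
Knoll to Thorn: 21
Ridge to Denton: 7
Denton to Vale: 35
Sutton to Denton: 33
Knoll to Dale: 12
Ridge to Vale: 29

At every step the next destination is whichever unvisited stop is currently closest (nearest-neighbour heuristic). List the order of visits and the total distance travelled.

109 miles along Sutton → Knoll → Dale → Thorn → Ridge → Denton → Vale → Sutton.

Sutton → [Knoll:10 / Dale:22 / Vale:24 / Thorn:27 / Ridge:31 / Denton:33] → Knoll (10)
Knoll → [Dale:12 / Vale:14 / Thorn:21 / Denton:29 / Ridge:33] → Dale (12)
Dale → [Thorn:9 / Ridge:21 / Vale:26 / Denton:28] → Thorn (9)
Thorn → [Ridge:12 / Vale:17 / Denton:19] → Ridge (12)
Ridge → [Denton:7 / Vale:29] → Denton (7)
Denton → [Vale:35] → Vale (35)
Return Vale→Sutton: 24.
Total = 10 + 12 + 9 + 12 + 7 + 35 + 24 = 109.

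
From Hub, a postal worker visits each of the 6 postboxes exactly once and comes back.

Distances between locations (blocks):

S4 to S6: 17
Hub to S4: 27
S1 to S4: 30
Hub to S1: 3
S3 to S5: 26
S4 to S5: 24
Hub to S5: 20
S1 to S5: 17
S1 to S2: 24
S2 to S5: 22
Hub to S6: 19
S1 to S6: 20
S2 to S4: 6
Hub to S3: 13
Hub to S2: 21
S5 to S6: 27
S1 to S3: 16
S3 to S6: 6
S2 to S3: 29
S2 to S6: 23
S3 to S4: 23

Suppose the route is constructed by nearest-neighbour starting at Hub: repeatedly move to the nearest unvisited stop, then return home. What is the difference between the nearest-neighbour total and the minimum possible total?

Hub: S1=3, S3=13, S6=19, S5=20, S2=21, S4=27 ⇒ S1
S1: S3=16, S5=17, S6=20, S2=24, S4=30 ⇒ S3
S3: S6=6, S4=23, S5=26, S2=29 ⇒ S6
S6: S4=17, S2=23, S5=27 ⇒ S4
S4: S2=6, S5=24 ⇒ S2
S2: S5=22 ⇒ S5
NN route Hub → S1 → S3 → S6 → S4 → S2 → S5 → Hub costs 90.
Optimal: Hub → S1 → S5 → S2 → S4 → S6 → S3 → Hub costs 84 (by enumerating all 360 distinct tours).
Excess = 90 − 84 = 6.

Excess over optimum: 6 blocks.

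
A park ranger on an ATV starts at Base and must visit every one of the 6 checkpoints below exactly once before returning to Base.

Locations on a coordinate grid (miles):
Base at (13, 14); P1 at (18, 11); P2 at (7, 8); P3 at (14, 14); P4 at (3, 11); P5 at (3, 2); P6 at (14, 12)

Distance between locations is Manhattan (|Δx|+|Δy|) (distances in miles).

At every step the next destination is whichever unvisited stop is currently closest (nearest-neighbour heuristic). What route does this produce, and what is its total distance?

Total distance 60 miles via the nearest-neighbour route Base → P3 → P6 → P1 → P2 → P4 → P5 → Base.

From Base: distances to unvisited — P3=1, P6=3, P1=8, P2=12, P4=13, P5=22. Nearest is P3 (1).
From P3: distances to unvisited — P6=2, P1=7, P2=13, P4=14, P5=23. Nearest is P6 (2).
From P6: distances to unvisited — P1=5, P2=11, P4=12, P5=21. Nearest is P1 (5).
From P1: distances to unvisited — P2=14, P4=15, P5=24. Nearest is P2 (14).
From P2: distances to unvisited — P4=7, P5=10. Nearest is P4 (7).
From P4: distances to unvisited — P5=9. Nearest is P5 (9).
Return P5→Base: 22.
Total = 1 + 2 + 5 + 14 + 7 + 9 + 22 = 60.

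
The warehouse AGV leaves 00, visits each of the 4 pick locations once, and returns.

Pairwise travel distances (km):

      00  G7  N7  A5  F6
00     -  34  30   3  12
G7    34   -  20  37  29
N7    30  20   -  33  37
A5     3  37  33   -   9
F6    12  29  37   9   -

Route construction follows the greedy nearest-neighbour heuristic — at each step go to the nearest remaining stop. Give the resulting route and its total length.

At 00 the remaining stops are A5 3, F6 12, N7 30, G7 34; go to A5.
At A5 the remaining stops are F6 9, N7 33, G7 37; go to F6.
At F6 the remaining stops are G7 29, N7 37; go to G7.
At G7 the remaining stops are N7 20; go to N7.
Return N7→00: 30.
Total = 3 + 9 + 29 + 20 + 30 = 91.

Total distance 91 km via the nearest-neighbour route 00 → A5 → F6 → G7 → N7 → 00.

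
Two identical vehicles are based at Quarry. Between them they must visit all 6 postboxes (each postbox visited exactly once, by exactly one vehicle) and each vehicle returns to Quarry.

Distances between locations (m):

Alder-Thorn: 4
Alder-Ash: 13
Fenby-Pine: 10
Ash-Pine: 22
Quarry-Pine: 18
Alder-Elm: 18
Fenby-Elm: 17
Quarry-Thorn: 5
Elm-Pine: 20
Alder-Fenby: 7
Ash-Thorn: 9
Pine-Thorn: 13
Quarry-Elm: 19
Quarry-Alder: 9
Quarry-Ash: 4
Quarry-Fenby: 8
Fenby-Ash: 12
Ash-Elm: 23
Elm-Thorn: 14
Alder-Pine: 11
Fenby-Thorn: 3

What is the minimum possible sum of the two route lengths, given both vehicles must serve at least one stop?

Try each way of splitting the stops between the two vehicles (each non-empty) and, for each split, find the best tour for each vehicle:
  {Alder} + {Fenby, Ash, Elm, Pine, Thorn}: 18 + 65 = 83
  {Fenby} + {Alder, Ash, Elm, Pine, Thorn}: 16 + 67 = 83
  {Alder, Fenby} + {Ash, Elm, Pine, Thorn}: 24 + 65 = 89
  {Ash} + {Alder, Fenby, Elm, Pine, Thorn}: 8 + 65 = 73
  {Alder, Ash} + {Fenby, Elm, Pine, Thorn}: 26 + 57 = 83
  {Fenby, Ash} + {Alder, Elm, Pine, Thorn}: 24 + 59 = 83
  … (31 splits in total)
Best: vehicle 1 Quarry → Ash → Quarry = 8; vehicle 2 Quarry → Alder → Fenby → Pine → Elm → Thorn → Quarry = 65; combined 73.

73 m — the smallest possible combined total.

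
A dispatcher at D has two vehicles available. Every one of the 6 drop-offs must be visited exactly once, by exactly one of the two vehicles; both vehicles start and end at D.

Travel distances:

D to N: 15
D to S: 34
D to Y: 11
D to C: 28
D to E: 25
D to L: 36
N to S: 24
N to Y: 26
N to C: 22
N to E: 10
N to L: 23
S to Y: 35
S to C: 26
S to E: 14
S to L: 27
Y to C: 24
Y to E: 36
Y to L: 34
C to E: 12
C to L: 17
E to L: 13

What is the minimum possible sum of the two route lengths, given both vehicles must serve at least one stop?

There are 2^5 − 1 = 31 ways to divide the 6 stops into two non-empty groups. For each, the best each vehicle can do is its own shortest tour through its group:
  {N} + {S, Y, C, E, L}: 30 + 113 = 143
  {S} + {N, Y, C, E, L}: 68 + 90 = 158
  {N, S} + {Y, C, E, L}: 73 + 90 = 163
  {Y} + {N, S, C, E, L}: 22 + 111 = 133
  {N, Y} + {S, C, E, L}: 52 + 106 = 158
  {S, Y} + {N, C, E, L}: 80 + 83 = 163
  … (31 splits in total)
Best: vehicle 1 D → Y → D = 22; vehicle 2 D → N → S → E → L → C → D = 111; combined 133.

133 — the smallest possible combined total.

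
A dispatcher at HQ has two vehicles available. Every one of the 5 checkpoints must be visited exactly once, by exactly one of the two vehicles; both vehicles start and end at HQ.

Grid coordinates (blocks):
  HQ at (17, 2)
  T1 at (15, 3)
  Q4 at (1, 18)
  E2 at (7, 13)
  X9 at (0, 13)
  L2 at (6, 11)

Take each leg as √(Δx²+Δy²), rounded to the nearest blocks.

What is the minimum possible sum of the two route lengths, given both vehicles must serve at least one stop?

There are 2^4 − 1 = 15 ways to divide the 5 stops into two non-empty groups. For each, the best each vehicle can do is its own shortest tour through its group:
  {T1} + {Q4, E2, X9, L2}: 4 + 48 = 52
  {Q4} + {T1, E2, X9, L2}: 46 + 42 = 88
  {T1, Q4} + {E2, X9, L2}: 46 + 42 = 88
  {E2} + {T1, Q4, X9, L2}: 30 + 48 = 78
  {T1, E2} + {Q4, X9, L2}: 30 + 48 = 78
  {Q4, E2} + {T1, X9, L2}: 46 + 40 = 86
  … (15 splits in total)
Best: vehicle 1 HQ → T1 → HQ = 4; vehicle 2 HQ → E2 → Q4 → X9 → L2 → HQ = 48; combined 52.

52 blocks — the smallest possible combined total.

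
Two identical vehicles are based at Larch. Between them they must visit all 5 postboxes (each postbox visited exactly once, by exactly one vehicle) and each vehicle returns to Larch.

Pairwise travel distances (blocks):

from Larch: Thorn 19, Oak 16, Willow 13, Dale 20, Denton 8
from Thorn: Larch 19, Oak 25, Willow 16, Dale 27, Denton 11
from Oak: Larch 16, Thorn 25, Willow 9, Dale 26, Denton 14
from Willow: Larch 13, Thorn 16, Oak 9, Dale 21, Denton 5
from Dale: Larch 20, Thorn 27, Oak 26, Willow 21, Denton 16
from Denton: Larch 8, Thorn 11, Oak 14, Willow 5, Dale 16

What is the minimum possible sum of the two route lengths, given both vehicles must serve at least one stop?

Try each way of splitting the stops between the two vehicles (each non-empty) and, for each split, find the best tour for each vehicle:
  {Thorn} + {Oak, Willow, Dale, Denton}: 38 + 66 = 104
  {Oak} + {Thorn, Willow, Dale, Denton}: 32 + 76 = 108
  {Thorn, Oak} + {Willow, Dale, Denton}: 60 + 54 = 114
  {Willow} + {Thorn, Oak, Dale, Denton}: 26 + 88 = 114
  {Thorn, Willow} + {Oak, Dale, Denton}: 48 + 66 = 114
  {Oak, Willow} + {Thorn, Dale, Denton}: 38 + 66 = 104
  … (15 splits in total)
  {Dale} + {Thorn, Oak, Willow, Denton}: 40 + 60 = 100  ← best
Best: vehicle 1 Larch → Dale → Larch = 40; vehicle 2 Larch → Thorn → Denton → Willow → Oak → Larch = 60; combined 100.

Minimum combined distance: 100 blocks.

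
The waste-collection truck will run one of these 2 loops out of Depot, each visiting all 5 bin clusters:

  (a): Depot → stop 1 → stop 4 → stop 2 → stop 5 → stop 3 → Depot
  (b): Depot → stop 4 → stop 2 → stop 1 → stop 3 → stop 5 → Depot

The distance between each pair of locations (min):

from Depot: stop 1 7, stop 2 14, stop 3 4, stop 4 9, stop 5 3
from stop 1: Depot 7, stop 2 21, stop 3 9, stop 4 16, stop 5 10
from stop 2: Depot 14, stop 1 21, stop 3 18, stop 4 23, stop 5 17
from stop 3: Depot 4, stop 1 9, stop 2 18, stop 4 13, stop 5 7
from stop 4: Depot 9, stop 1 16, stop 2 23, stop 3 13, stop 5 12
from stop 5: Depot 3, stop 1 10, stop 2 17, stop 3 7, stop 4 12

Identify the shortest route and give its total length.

(a): 7 + 16 + 23 + 17 + 7 + 4 = 74
(b): 9 + 23 + 21 + 9 + 7 + 3 = 72

72 min — (b) is the shortest.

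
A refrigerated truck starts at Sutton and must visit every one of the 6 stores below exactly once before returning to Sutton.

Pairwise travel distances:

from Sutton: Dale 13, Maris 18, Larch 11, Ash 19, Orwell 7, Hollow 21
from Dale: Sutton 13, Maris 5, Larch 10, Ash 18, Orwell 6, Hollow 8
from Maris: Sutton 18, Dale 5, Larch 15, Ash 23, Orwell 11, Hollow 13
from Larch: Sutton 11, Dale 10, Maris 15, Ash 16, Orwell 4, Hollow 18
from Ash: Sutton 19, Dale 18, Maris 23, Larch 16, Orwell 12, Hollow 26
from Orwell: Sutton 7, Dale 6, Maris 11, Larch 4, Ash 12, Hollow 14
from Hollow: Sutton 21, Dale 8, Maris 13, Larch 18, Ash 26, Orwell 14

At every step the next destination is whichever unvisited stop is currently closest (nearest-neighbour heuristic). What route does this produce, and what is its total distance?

Total distance 84 via the nearest-neighbour route Sutton → Orwell → Larch → Dale → Maris → Hollow → Ash → Sutton.

At Sutton the remaining stops are Orwell 7, Larch 11, Dale 13, Maris 18, Ash 19, Hollow 21; go to Orwell.
At Orwell the remaining stops are Larch 4, Dale 6, Maris 11, Ash 12, Hollow 14; go to Larch.
At Larch the remaining stops are Dale 10, Maris 15, Ash 16, Hollow 18; go to Dale.
At Dale the remaining stops are Maris 5, Hollow 8, Ash 18; go to Maris.
At Maris the remaining stops are Hollow 13, Ash 23; go to Hollow.
At Hollow the remaining stops are Ash 26; go to Ash.
Return Ash→Sutton: 19.
Total = 7 + 4 + 10 + 5 + 13 + 26 + 19 = 84.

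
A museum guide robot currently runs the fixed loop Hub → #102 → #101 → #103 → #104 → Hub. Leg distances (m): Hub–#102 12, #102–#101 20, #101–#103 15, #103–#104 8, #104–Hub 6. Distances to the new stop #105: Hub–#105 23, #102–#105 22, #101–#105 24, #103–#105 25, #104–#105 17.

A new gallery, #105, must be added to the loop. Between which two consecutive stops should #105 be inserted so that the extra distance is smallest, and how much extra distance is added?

Insertion cost between consecutive stops i–j is d(i,#105) + d(#105,j) − d(i,j):
  between Hub and #102: 23 + 22 − 12 = 33
  between #102 and #101: 22 + 24 − 20 = 26
  between #101 and #103: 24 + 25 − 15 = 34
  between #103 and #104: 25 + 17 − 8 = 34
  between #104 and Hub: 17 + 23 − 6 = 34
Cheapest insertion is between #102 and #101, adding 26.
New total = 61 + 26 = 87.

Adding 26 m by placing #105 on the #102–#101 leg.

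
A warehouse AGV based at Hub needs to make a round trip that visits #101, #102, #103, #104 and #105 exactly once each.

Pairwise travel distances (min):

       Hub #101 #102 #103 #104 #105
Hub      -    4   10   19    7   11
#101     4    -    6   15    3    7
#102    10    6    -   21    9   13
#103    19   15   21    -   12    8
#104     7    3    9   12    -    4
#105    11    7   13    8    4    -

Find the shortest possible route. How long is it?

Minimum total distance: 50 min.

Hub→#101→#102→#103→#104→#105→Hub: 4+6+21+12+4+11 = 58
Hub→#101→#102→#103→#105→#104→Hub: 4+6+21+8+4+7 = 50
Hub→#101→#102→#104→#103→#105→Hub: 4+6+9+12+8+11 = 50
Hub→#101→#102→#104→#105→#103→Hub: 4+6+9+4+8+19 = 50
Hub→#101→#102→#105→#103→#104→Hub: 4+6+13+8+12+7 = 50
Hub→#101→#102→#105→#104→#103→Hub: 4+6+13+4+12+19 = 58
Hub→#101→#103→#102→#104→#105→Hub: 4+15+21+9+4+11 = 64
Hub→#101→#103→#102→#105→#104→Hub: 4+15+21+13+4+7 = 64
Hub→#101→#103→#104→#102→#105→Hub: 4+15+12+9+13+11 = 64
Hub→#101→#103→#104→#105→#102→Hub: 4+15+12+4+13+10 = 58
Hub→#101→#103→#105→#102→#104→Hub: 4+15+8+13+9+7 = 56
Hub→#101→#103→#105→#104→#102→Hub: 4+15+8+4+9+10 = 50
Hub→#101→#104→#102→#103→#105→Hub: 4+3+9+21+8+11 = 56
Hub→#101→#104→#102→#105→#103→Hub: 4+3+9+13+8+19 = 56
… (46 more)
The minimum is 50.
One optimal route: Hub → #101 → #102 → #103 → #105 → #104 → Hub (or its reverse).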